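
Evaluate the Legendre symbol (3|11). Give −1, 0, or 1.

1

Reciprocity: 3 ≡ 3 and 11 ≡ 3 (mod 4), so (3/11) = −(11/3).
Reduce top mod 3: now compute (2/3).
Pull out 2: since 3 ≡ 3 (mod 8), (2/3) = -1.
Reached (1/3) = 1. Collecting the sign flips along the way, the symbol is +1.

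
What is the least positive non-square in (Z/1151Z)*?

13

(2/1151) = +1, so 2 is a residue.
(3/1151) = +1, so 3 is a residue.
(4/1151) = +1, so 4 is a residue.
(5/1151) = +1, so 5 is a residue.
(6/1151) = +1, so 6 is a residue.
(7/1151) = +1, so 7 is a residue.
(8/1151) = +1, so 8 is a residue.
(9/1151) = +1, so 9 is a residue.
(10/1151) = +1, so 10 is a residue.
(11/1151) = +1, so 11 is a residue.
(12/1151) = +1, so 12 is a residue.
(13/1151) = −1, so 13 is the smallest positive non-residue mod 1151.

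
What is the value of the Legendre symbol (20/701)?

1

Pull out 2^2: since 701 ≡ 5 (mod 8), (2/701) = -1, so (2/701)^2 = +1.
Reciprocity: 5 ≡ 1 and 701 ≡ 1 (mod 4), so (5/701) = +(701/5).
Reduce top mod 5: now compute (1/5).
Reached (1/5) = 1. Collecting the sign flips along the way, the symbol is +1.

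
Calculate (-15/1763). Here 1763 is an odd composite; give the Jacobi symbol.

First reduce: -15 ≡ 1748 (mod 1763).
Pull out 2^2: since 1763 ≡ 3 (mod 8), (2/1763) = -1, so (2/1763)^2 = +1.
Reciprocity: 437 ≡ 1 and 1763 ≡ 3 (mod 4), so (437/1763) = +(1763/437).
Reduce top mod 437: now compute (15/437).
Reciprocity: 15 ≡ 3 and 437 ≡ 1 (mod 4), so (15/437) = +(437/15).
Reduce top mod 15: now compute (2/15).
Pull out 2: since 15 ≡ 7 (mod 8), (2/15) = +1.
Reached (1/15) = 1. Collecting the sign flips along the way, the symbol is +1.

1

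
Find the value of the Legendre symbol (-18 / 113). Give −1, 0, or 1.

1

First reduce: -18 ≡ 95 (mod 113).
Reciprocity: 95 ≡ 3 and 113 ≡ 1 (mod 4), so (95/113) = +(113/95).
Reduce top mod 95: now compute (18/95).
Pull out 2: since 95 ≡ 7 (mod 8), (2/95) = +1.
Reciprocity: 9 ≡ 1 and 95 ≡ 3 (mod 4), so (9/95) = +(95/9).
Reduce top mod 9: now compute (5/9).
Reciprocity: 5 ≡ 1 and 9 ≡ 1 (mod 4), so (5/9) = +(9/5).
Reduce top mod 5: now compute (4/5).
Pull out 2^2: since 5 ≡ 5 (mod 8), (2/5) = -1, so (2/5)^2 = +1.
Reached (1/5) = 1. Collecting the sign flips along the way, the symbol is +1.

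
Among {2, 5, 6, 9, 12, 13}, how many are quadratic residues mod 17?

3

(2/17) = +1 → QR.
(5/17) = -1 → non-residue.
(6/17) = -1 → non-residue.
(9/17) = +1 → QR.
(12/17) = -1 → non-residue.
(13/17) = +1 → QR.
Total quadratic residues among the 6: 3.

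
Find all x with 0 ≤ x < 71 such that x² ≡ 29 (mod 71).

10, 61

Since 71 ≡ 3 (mod 4), a square root of 29 is 29^((71+1)/4) = 29^18 mod 71.
Repeated squaring: 29^2≡60, 29^4≡50, 29^8≡15, 29^16≡12 (mod 71).
29^18 = 29^(16+2) ≡ 10 (mod 71).
Check: 10² = 100 ≡ 29 (mod 71). The two roots are 10 and 61.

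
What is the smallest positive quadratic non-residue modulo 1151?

(2/1151) = +1, so 2 is a residue.
(3/1151) = +1, so 3 is a residue.
(4/1151) = +1, so 4 is a residue.
(5/1151) = +1, so 5 is a residue.
(6/1151) = +1, so 6 is a residue.
(7/1151) = +1, so 7 is a residue.
(8/1151) = +1, so 8 is a residue.
(9/1151) = +1, so 9 is a residue.
(10/1151) = +1, so 10 is a residue.
(11/1151) = +1, so 11 is a residue.
(12/1151) = +1, so 12 is a residue.
(13/1151) = −1, so 13 is the smallest positive non-residue mod 1151.

13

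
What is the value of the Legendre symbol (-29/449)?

-1

First reduce: -29 ≡ 420 (mod 449).
Pull out 2^2: since 449 ≡ 1 (mod 8), (2/449) = +1, so (2/449)^2 = +1.
Reciprocity: 105 ≡ 1 and 449 ≡ 1 (mod 4), so (105/449) = +(449/105).
Reduce top mod 105: now compute (29/105).
Reciprocity: 29 ≡ 1 and 105 ≡ 1 (mod 4), so (29/105) = +(105/29).
Reduce top mod 29: now compute (18/29).
Pull out 2: since 29 ≡ 5 (mod 8), (2/29) = -1.
Reciprocity: 9 ≡ 1 and 29 ≡ 1 (mod 4), so (9/29) = +(29/9).
Reduce top mod 9: now compute (2/9).
Pull out 2: since 9 ≡ 1 (mod 8), (2/9) = +1.
Reached (1/9) = 1. Collecting the sign flips along the way, the symbol is -1.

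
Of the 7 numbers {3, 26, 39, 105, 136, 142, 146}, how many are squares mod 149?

3

(3/149) = -1 → non-residue.
(26/149) = +1 → QR.
(39/149) = +1 → QR.
(105/149) = -1 → non-residue.
(136/149) = -1 → non-residue.
(142/149) = +1 → QR.
(146/149) = -1 → non-residue.
Total quadratic residues among the 7: 3.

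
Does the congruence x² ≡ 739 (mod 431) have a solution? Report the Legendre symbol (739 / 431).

Euler's criterion: (739/431) ≡ 308^215 (mod 431).
308^2 ≡ 44 (mod 431)
308^4 ≡ 212 (mod 431)
308^8 ≡ 120 (mod 431)
308^16 ≡ 177 (mod 431)
308^32 ≡ 297 (mod 431)
308^64 ≡ 285 (mod 431)
308^128 ≡ 197 (mod 431)
308^215 = 308^(128+64+16+4+2+1) ≡ 430 (mod 431).
Result is 430 ≡ −1, so (739/431) = −1.

-1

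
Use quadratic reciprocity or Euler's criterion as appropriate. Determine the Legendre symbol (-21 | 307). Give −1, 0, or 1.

1

Euler's criterion: (-21/307) ≡ 286^153 (mod 307).
286^2 ≡ 134 (mod 307)
286^4 ≡ 150 (mod 307)
286^8 ≡ 89 (mod 307)
286^16 ≡ 246 (mod 307)
286^32 ≡ 37 (mod 307)
286^64 ≡ 141 (mod 307)
286^128 ≡ 233 (mod 307)
286^153 = 286^(128+16+8+1) ≡ 1 (mod 307).
Result is 1, so (-21/307) = 1.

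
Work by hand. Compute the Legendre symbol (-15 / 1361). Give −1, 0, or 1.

-1

First reduce: -15 ≡ 1346 (mod 1361).
Pull out 2: since 1361 ≡ 1 (mod 8), (2/1361) = +1.
Reciprocity: 673 ≡ 1 and 1361 ≡ 1 (mod 4), so (673/1361) = +(1361/673).
Reduce top mod 673: now compute (15/673).
Reciprocity: 15 ≡ 3 and 673 ≡ 1 (mod 4), so (15/673) = +(673/15).
Reduce top mod 15: now compute (13/15).
Reciprocity: 13 ≡ 1 and 15 ≡ 3 (mod 4), so (13/15) = +(15/13).
Reduce top mod 13: now compute (2/13).
Pull out 2: since 13 ≡ 5 (mod 8), (2/13) = -1.
Reached (1/13) = 1. Collecting the sign flips along the way, the symbol is -1.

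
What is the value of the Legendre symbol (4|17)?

Pull out 2^2: since 17 ≡ 1 (mod 8), (2/17) = +1, so (2/17)^2 = +1.
Reached (1/17) = 1. Collecting the sign flips along the way, the symbol is +1.

1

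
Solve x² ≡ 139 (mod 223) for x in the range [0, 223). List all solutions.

Since 223 ≡ 3 (mod 4), a square root of 139 is 139^((223+1)/4) = 139^56 mod 223.
Repeated squaring: 139^2≡143, 139^4≡156, 139^8≡29, 139^16≡172, 139^32≡148 (mod 223).
139^56 = 139^(32+16+8) ≡ 94 (mod 223).
Check: 94² = 8836 ≡ 139 (mod 223). The two roots are 94 and 129.

94, 129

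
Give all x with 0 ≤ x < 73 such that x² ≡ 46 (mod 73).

22, 51

73 ≡ 1 (mod 4), so we find a root by search.
Trying successive values, 22² = 484 ≡ 46 (mod 73). The other root is 73 − 22 = 51.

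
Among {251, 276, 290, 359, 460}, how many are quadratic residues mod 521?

3

(251/521) = -1 → non-residue.
(276/521) = +1 → QR.
(290/521) = +1 → QR.
(359/521) = +1 → QR.
(460/521) = -1 → non-residue.
Total quadratic residues among the 5: 3.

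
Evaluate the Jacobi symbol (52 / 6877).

Pull out 2^2: since 6877 ≡ 5 (mod 8), (2/6877) = -1, so (2/6877)^2 = +1.
Reciprocity: 13 ≡ 1 and 6877 ≡ 1 (mod 4), so (13/6877) = +(6877/13).
Reduce top mod 13: now compute (0/13).
Top reduces to 0: gcd > 1, so the symbol is 0.

0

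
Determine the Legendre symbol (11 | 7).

1

Euler's criterion: (11/7) ≡ 4^3 (mod 7).
4^2 ≡ 2 (mod 7)
4^3 = 4^(2+1) ≡ 1 (mod 7).
Result is 1, so (11/7) = 1.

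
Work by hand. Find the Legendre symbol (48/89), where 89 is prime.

-1

Pull out 2^4: since 89 ≡ 1 (mod 8), (2/89) = +1, so (2/89)^4 = +1.
Reciprocity: 3 ≡ 3 and 89 ≡ 1 (mod 4), so (3/89) = +(89/3).
Reduce top mod 3: now compute (2/3).
Pull out 2: since 3 ≡ 3 (mod 8), (2/3) = -1.
Reached (1/3) = 1. Collecting the sign flips along the way, the symbol is -1.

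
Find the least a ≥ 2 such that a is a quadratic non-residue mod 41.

(2/41) = +1, so 2 is a residue.
(3/41) = −1, so 3 is the smallest positive non-residue mod 41.

3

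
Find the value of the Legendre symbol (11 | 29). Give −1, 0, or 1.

-1

Reciprocity: 11 ≡ 3 and 29 ≡ 1 (mod 4), so (11/29) = +(29/11).
Reduce top mod 11: now compute (7/11).
Reciprocity: 7 ≡ 3 and 11 ≡ 3 (mod 4), so (7/11) = −(11/7).
Reduce top mod 7: now compute (4/7).
Pull out 2^2: since 7 ≡ 7 (mod 8), (2/7) = +1, so (2/7)^2 = +1.
Reached (1/7) = 1. Collecting the sign flips along the way, the symbol is -1.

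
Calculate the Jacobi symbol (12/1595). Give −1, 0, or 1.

1

Pull out 2^2: since 1595 ≡ 3 (mod 8), (2/1595) = -1, so (2/1595)^2 = +1.
Reciprocity: 3 ≡ 3 and 1595 ≡ 3 (mod 4), so (3/1595) = −(1595/3).
Reduce top mod 3: now compute (2/3).
Pull out 2: since 3 ≡ 3 (mod 8), (2/3) = -1.
Reached (1/3) = 1. Collecting the sign flips along the way, the symbol is +1.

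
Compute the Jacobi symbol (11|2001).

Reciprocity: 11 ≡ 3 and 2001 ≡ 1 (mod 4), so (11/2001) = +(2001/11).
Reduce top mod 11: now compute (10/11).
Pull out 2: since 11 ≡ 3 (mod 8), (2/11) = -1.
Reciprocity: 5 ≡ 1 and 11 ≡ 3 (mod 4), so (5/11) = +(11/5).
Reduce top mod 5: now compute (1/5).
Reached (1/5) = 1. Collecting the sign flips along the way, the symbol is -1.

-1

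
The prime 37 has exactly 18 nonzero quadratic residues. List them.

Square k = 1,…,18 (k and 37−k give the same square):
1²=1, 2²=4, 3²=9, 4²=16, 5²=25, 6²=36, 7²≡12, 8²≡27, 9²≡7, 10²≡26, 11²≡10, 12²≡33, 13²≡21, 14²≡11, 15²≡3, 16²≡34, 17²≡30, 18²≡28 (mod 37).
So the quadratic residues mod 37 are {1, 3, 4, 7, 9, 10, 11, 12, 16, 21, 25, 26, 27, 28, 30, 33, 34, 36}.

1,3,4,7,9,10,11,12,16,21,25,26,27,28,30,33,34,36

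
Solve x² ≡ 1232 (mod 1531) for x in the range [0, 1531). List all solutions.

Since 1531 ≡ 3 (mod 4), a square root of 1232 is 1232^((1531+1)/4) = 1232^383 mod 1531.
Repeated squaring: 1232^2≡603, 1232^4≡762, 1232^8≡395, 1232^16≡1394, 1232^32≡397, 1232^64≡1447, 1232^128≡932, 1232^256≡547 (mod 1531).
1232^383 = 1232^(256+64+32+16+8+4+2+1) ≡ 210 (mod 1531).
Check: 210² = 44100 ≡ 1232 (mod 1531). The two roots are 210 and 1321.

210, 1321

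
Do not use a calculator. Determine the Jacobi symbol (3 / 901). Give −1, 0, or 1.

1

Reciprocity: 3 ≡ 3 and 901 ≡ 1 (mod 4), so (3/901) = +(901/3).
Reduce top mod 3: now compute (1/3).
Reached (1/3) = 1. Collecting the sign flips along the way, the symbol is +1.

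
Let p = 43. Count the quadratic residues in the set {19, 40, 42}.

1

(19/43) = -1 → non-residue.
(40/43) = +1 → QR.
(42/43) = -1 → non-residue.
Total quadratic residues among the 3: 1.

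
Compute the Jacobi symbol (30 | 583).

1

Pull out 2: since 583 ≡ 7 (mod 8), (2/583) = +1.
Reciprocity: 15 ≡ 3 and 583 ≡ 3 (mod 4), so (15/583) = −(583/15).
Reduce top mod 15: now compute (13/15).
Reciprocity: 13 ≡ 1 and 15 ≡ 3 (mod 4), so (13/15) = +(15/13).
Reduce top mod 13: now compute (2/13).
Pull out 2: since 13 ≡ 5 (mod 8), (2/13) = -1.
Reached (1/13) = 1. Collecting the sign flips along the way, the symbol is +1.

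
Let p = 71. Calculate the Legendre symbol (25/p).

Euler's criterion: (25/71) ≡ 25^35 (mod 71).
25^2 ≡ 57 (mod 71)
25^4 ≡ 54 (mod 71)
25^8 ≡ 5 (mod 71)
25^16 ≡ 25 (mod 71)
25^32 ≡ 57 (mod 71)
25^35 = 25^(32+2+1) ≡ 1 (mod 71).
Result is 1, so (25/71) = 1.

1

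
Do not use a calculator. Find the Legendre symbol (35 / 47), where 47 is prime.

Reciprocity: 35 ≡ 3 and 47 ≡ 3 (mod 4), so (35/47) = −(47/35).
Reduce top mod 35: now compute (12/35).
Pull out 2^2: since 35 ≡ 3 (mod 8), (2/35) = -1, so (2/35)^2 = +1.
Reciprocity: 3 ≡ 3 and 35 ≡ 3 (mod 4), so (3/35) = −(35/3).
Reduce top mod 3: now compute (2/3).
Pull out 2: since 3 ≡ 3 (mod 8), (2/3) = -1.
Reached (1/3) = 1. Collecting the sign flips along the way, the symbol is -1.

-1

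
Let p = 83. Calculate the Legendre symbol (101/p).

First reduce: 101 ≡ 18 (mod 83).
Pull out 2: since 83 ≡ 3 (mod 8), (2/83) = -1.
Reciprocity: 9 ≡ 1 and 83 ≡ 3 (mod 4), so (9/83) = +(83/9).
Reduce top mod 9: now compute (2/9).
Pull out 2: since 9 ≡ 1 (mod 8), (2/9) = +1.
Reached (1/9) = 1. Collecting the sign flips along the way, the symbol is -1.

-1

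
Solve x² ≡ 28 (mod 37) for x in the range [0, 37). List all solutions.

37 ≡ 1 (mod 4), so we find a root by search.
Trying successive values, 18² = 324 ≡ 28 (mod 37). The other root is 37 − 18 = 19.

18, 19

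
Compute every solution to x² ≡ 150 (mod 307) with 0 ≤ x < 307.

Since 307 ≡ 3 (mod 4), a square root of 150 is 150^((307+1)/4) = 150^77 mod 307.
Repeated squaring: 150^2≡89, 150^4≡246, 150^8≡37, 150^16≡141, 150^32≡233, 150^64≡257 (mod 307).
150^77 = 150^(64+8+4+1) ≡ 134 (mod 307).
Check: 134² = 17956 ≡ 150 (mod 307). The two roots are 134 and 173.

134, 173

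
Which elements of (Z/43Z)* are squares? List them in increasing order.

1, 4, 6, 9, 10, 11, 13, 14, 15, 16, 17, 21, 23, 24, 25, 31, 35, 36, 38, 40, 41

Square k = 1,…,21 (k and 43−k give the same square):
1²=1, 2²=4, 3²=9, 4²=16, 5²=25, 6²=36, 7²≡6, 8²≡21, 9²≡38, 10²≡14, 11²≡35, 12²≡15, 13²≡40, 14²≡24, 15²≡10, 16²≡41, 17²≡31, 18²≡23, 19²≡17, 20²≡13, 21²≡11 (mod 43).
So the quadratic residues mod 43 are {1, 4, 6, 9, 10, 11, 13, 14, 15, 16, 17, 21, 23, 24, 25, 31, 35, 36, 38, 40, 41}.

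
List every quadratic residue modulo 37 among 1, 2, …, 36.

Square k = 1,…,18 (k and 37−k give the same square):
1²=1, 2²=4, 3²=9, 4²=16, 5²=25, 6²=36, 7²≡12, 8²≡27, 9²≡7, 10²≡26, 11²≡10, 12²≡33, 13²≡21, 14²≡11, 15²≡3, 16²≡34, 17²≡30, 18²≡28 (mod 37).
So the quadratic residues mod 37 are {1, 3, 4, 7, 9, 10, 11, 12, 16, 21, 25, 26, 27, 28, 30, 33, 34, 36}.

1, 3, 4, 7, 9, 10, 11, 12, 16, 21, 25, 26, 27, 28, 30, 33, 34, 36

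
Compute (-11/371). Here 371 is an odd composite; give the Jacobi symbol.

-1

First reduce: -11 ≡ 360 (mod 371).
Pull out 2^3: since 371 ≡ 3 (mod 8), (2/371) = -1, so (2/371)^3 = -1.
Reciprocity: 45 ≡ 1 and 371 ≡ 3 (mod 4), so (45/371) = +(371/45).
Reduce top mod 45: now compute (11/45).
Reciprocity: 11 ≡ 3 and 45 ≡ 1 (mod 4), so (11/45) = +(45/11).
Reduce top mod 11: now compute (1/11).
Reached (1/11) = 1. Collecting the sign flips along the way, the symbol is -1.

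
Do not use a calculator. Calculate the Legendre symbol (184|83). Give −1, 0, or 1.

First reduce: 184 ≡ 18 (mod 83).
Pull out 2: since 83 ≡ 3 (mod 8), (2/83) = -1.
Reciprocity: 9 ≡ 1 and 83 ≡ 3 (mod 4), so (9/83) = +(83/9).
Reduce top mod 9: now compute (2/9).
Pull out 2: since 9 ≡ 1 (mod 8), (2/9) = +1.
Reached (1/9) = 1. Collecting the sign flips along the way, the symbol is -1.

-1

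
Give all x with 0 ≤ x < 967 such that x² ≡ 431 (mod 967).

261, 706

Since 967 ≡ 3 (mod 4), a square root of 431 is 431^((967+1)/4) = 431^242 mod 967.
Repeated squaring: 431^2≡97, 431^4≡706, 431^8≡431, 431^16≡97, 431^32≡706, 431^64≡431, 431^128≡97 (mod 967).
431^242 = 431^(128+64+32+16+2) ≡ 706 (mod 967).
Check: 706² = 498436 ≡ 431 (mod 967). The two roots are 261 and 706.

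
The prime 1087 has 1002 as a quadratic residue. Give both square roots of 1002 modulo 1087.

216, 871

Since 1087 ≡ 3 (mod 4), a square root of 1002 is 1002^((1087+1)/4) = 1002^272 mod 1087.
Repeated squaring: 1002^2≡703, 1002^4≡711, 1002^8≡66, 1002^16≡8, 1002^32≡64, 1002^64≡835, 1002^128≡458, 1002^256≡1060 (mod 1087).
1002^272 = 1002^(256+16) ≡ 871 (mod 1087).
Check: 871² = 758641 ≡ 1002 (mod 1087). The two roots are 216 and 871.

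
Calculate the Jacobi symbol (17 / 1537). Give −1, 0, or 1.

Reciprocity: 17 ≡ 1 and 1537 ≡ 1 (mod 4), so (17/1537) = +(1537/17).
Reduce top mod 17: now compute (7/17).
Reciprocity: 7 ≡ 3 and 17 ≡ 1 (mod 4), so (7/17) = +(17/7).
Reduce top mod 7: now compute (3/7).
Reciprocity: 3 ≡ 3 and 7 ≡ 3 (mod 4), so (3/7) = −(7/3).
Reduce top mod 3: now compute (1/3).
Reached (1/3) = 1. Collecting the sign flips along the way, the symbol is -1.

-1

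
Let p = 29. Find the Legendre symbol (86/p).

1

First reduce: 86 ≡ 28 (mod 29).
Pull out 2^2: since 29 ≡ 5 (mod 8), (2/29) = -1, so (2/29)^2 = +1.
Reciprocity: 7 ≡ 3 and 29 ≡ 1 (mod 4), so (7/29) = +(29/7).
Reduce top mod 7: now compute (1/7).
Reached (1/7) = 1. Collecting the sign flips along the way, the symbol is +1.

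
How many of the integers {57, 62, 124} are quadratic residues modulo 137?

(57/137) = -1 → non-residue.
(62/137) = -1 → non-residue.
(124/137) = -1 → non-residue.
Total quadratic residues among the 3: 0.

0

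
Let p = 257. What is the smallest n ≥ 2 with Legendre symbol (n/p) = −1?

3

(2/257) = +1, so 2 is a residue.
(3/257) = −1, so 3 is the smallest positive non-residue mod 257.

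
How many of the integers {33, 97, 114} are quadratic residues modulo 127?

(33/127) = -1 → non-residue.
(97/127) = -1 → non-residue.
(114/127) = -1 → non-residue.
Total quadratic residues among the 3: 0.

0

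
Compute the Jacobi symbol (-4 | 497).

First reduce: -4 ≡ 493 (mod 497).
Reciprocity: 493 ≡ 1 and 497 ≡ 1 (mod 4), so (493/497) = +(497/493).
Reduce top mod 493: now compute (4/493).
Pull out 2^2: since 493 ≡ 5 (mod 8), (2/493) = -1, so (2/493)^2 = +1.
Reached (1/493) = 1. Collecting the sign flips along the way, the symbol is +1.

1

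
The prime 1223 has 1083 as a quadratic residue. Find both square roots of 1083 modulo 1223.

242, 981

Since 1223 ≡ 3 (mod 4), a square root of 1083 is 1083^((1223+1)/4) = 1083^306 mod 1223.
Repeated squaring: 1083^2≡32, 1083^4≡1024, 1083^8≡465, 1083^16≡977, 1083^32≡589, 1083^64≡812, 1083^128≡147, 1083^256≡818 (mod 1223).
1083^306 = 1083^(256+32+16+2) ≡ 242 (mod 1223).
Check: 242² = 58564 ≡ 1083 (mod 1223). The two roots are 242 and 981.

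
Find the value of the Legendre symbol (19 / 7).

-1

Euler's criterion: (19/7) ≡ 5^3 (mod 7).
5^2 ≡ 4 (mod 7)
5^3 = 5^(2+1) ≡ 6 (mod 7).
Result is 6 ≡ −1, so (19/7) = −1.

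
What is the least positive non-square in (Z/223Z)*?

(2/223) = +1, so 2 is a residue.
(3/223) = −1, so 3 is the smallest positive non-residue mod 223.

3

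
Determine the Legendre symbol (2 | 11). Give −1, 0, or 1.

Pull out 2: since 11 ≡ 3 (mod 8), (2/11) = -1.
Reached (1/11) = 1. Collecting the sign flips along the way, the symbol is -1.

-1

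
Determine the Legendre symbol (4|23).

Pull out 2^2: since 23 ≡ 7 (mod 8), (2/23) = +1, so (2/23)^2 = +1.
Reached (1/23) = 1. Collecting the sign flips along the way, the symbol is +1.

1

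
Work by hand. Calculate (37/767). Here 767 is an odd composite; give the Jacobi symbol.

1

Reciprocity: 37 ≡ 1 and 767 ≡ 3 (mod 4), so (37/767) = +(767/37).
Reduce top mod 37: now compute (27/37).
Reciprocity: 27 ≡ 3 and 37 ≡ 1 (mod 4), so (27/37) = +(37/27).
Reduce top mod 27: now compute (10/27).
Pull out 2: since 27 ≡ 3 (mod 8), (2/27) = -1.
Reciprocity: 5 ≡ 1 and 27 ≡ 3 (mod 4), so (5/27) = +(27/5).
Reduce top mod 5: now compute (2/5).
Pull out 2: since 5 ≡ 5 (mod 8), (2/5) = -1.
Reached (1/5) = 1. Collecting the sign flips along the way, the symbol is +1.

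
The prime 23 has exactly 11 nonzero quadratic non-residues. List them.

5, 7, 10, 11, 14, 15, 17, 19, 20, 21, 22

Square k = 1,…,11 (k and 23−k give the same square):
1²=1, 2²=4, 3²=9, 4²=16, 5²≡2, 6²≡13, 7²≡3, 8²≡18, 9²≡12, 10²≡8, 11²≡6 (mod 23).
The residues are {1, 2, 3, 4, 6, 8, 9, 12, 13, 16, 18}; the non-residues are the remaining 11 nonzero classes.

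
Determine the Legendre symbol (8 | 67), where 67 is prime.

-1

Pull out 2^3: since 67 ≡ 3 (mod 8), (2/67) = -1, so (2/67)^3 = -1.
Reached (1/67) = 1. Collecting the sign flips along the way, the symbol is -1.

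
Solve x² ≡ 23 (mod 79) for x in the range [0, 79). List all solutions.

Since 79 ≡ 3 (mod 4), a square root of 23 is 23^((79+1)/4) = 23^20 mod 79.
Repeated squaring: 23^2≡55, 23^4≡23, 23^8≡55, 23^16≡23 (mod 79).
23^20 = 23^(16+4) ≡ 55 (mod 79).
Check: 55² = 3025 ≡ 23 (mod 79). The two roots are 24 and 55.

24, 55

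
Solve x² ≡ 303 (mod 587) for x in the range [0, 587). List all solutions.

281, 306

Since 587 ≡ 3 (mod 4), a square root of 303 is 303^((587+1)/4) = 303^147 mod 587.
Repeated squaring: 303^2≡237, 303^4≡404, 303^8≡30, 303^16≡313, 303^32≡527, 303^64≡78, 303^128≡214 (mod 587).
303^147 = 303^(128+16+2+1) ≡ 281 (mod 587).
Check: 281² = 78961 ≡ 303 (mod 587). The two roots are 281 and 306.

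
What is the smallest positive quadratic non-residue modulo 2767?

3

(2/2767) = +1, so 2 is a residue.
(3/2767) = −1, so 3 is the smallest positive non-residue mod 2767.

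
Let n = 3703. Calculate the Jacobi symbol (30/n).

Pull out 2: since 3703 ≡ 7 (mod 8), (2/3703) = +1.
Reciprocity: 15 ≡ 3 and 3703 ≡ 3 (mod 4), so (15/3703) = −(3703/15).
Reduce top mod 15: now compute (13/15).
Reciprocity: 13 ≡ 1 and 15 ≡ 3 (mod 4), so (13/15) = +(15/13).
Reduce top mod 13: now compute (2/13).
Pull out 2: since 13 ≡ 5 (mod 8), (2/13) = -1.
Reached (1/13) = 1. Collecting the sign flips along the way, the symbol is +1.

1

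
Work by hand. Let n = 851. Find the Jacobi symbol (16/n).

1

Pull out 2^4: since 851 ≡ 3 (mod 8), (2/851) = -1, so (2/851)^4 = +1.
Reached (1/851) = 1. Collecting the sign flips along the way, the symbol is +1.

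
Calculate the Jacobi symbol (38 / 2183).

-1

Pull out 2: since 2183 ≡ 7 (mod 8), (2/2183) = +1.
Reciprocity: 19 ≡ 3 and 2183 ≡ 3 (mod 4), so (19/2183) = −(2183/19).
Reduce top mod 19: now compute (17/19).
Reciprocity: 17 ≡ 1 and 19 ≡ 3 (mod 4), so (17/19) = +(19/17).
Reduce top mod 17: now compute (2/17).
Pull out 2: since 17 ≡ 1 (mod 8), (2/17) = +1.
Reached (1/17) = 1. Collecting the sign flips along the way, the symbol is -1.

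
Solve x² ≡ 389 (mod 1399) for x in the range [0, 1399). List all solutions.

443, 956

Since 1399 ≡ 3 (mod 4), a square root of 389 is 389^((1399+1)/4) = 389^350 mod 1399.
Repeated squaring: 389^2≡229, 389^4≡678, 389^8≡812, 389^16≡415, 389^32≡148, 389^64≡919, 389^128≡964, 389^256≡360 (mod 1399).
389^350 = 389^(256+64+16+8+4+2) ≡ 443 (mod 1399).
Check: 443² = 196249 ≡ 389 (mod 1399). The two roots are 443 and 956.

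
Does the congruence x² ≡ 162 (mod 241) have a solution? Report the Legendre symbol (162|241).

1

Euler's criterion: (162/241) ≡ 162^120 (mod 241).
162^2 ≡ 216 (mod 241)
162^4 ≡ 143 (mod 241)
162^8 ≡ 205 (mod 241)
162^16 ≡ 91 (mod 241)
162^32 ≡ 87 (mod 241)
162^64 ≡ 98 (mod 241)
162^120 = 162^(64+32+16+8) ≡ 1 (mod 241).
Result is 1, so (162/241) = 1.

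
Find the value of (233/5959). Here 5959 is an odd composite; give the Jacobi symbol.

Reciprocity: 233 ≡ 1 and 5959 ≡ 3 (mod 4), so (233/5959) = +(5959/233).
Reduce top mod 233: now compute (134/233).
Pull out 2: since 233 ≡ 1 (mod 8), (2/233) = +1.
Reciprocity: 67 ≡ 3 and 233 ≡ 1 (mod 4), so (67/233) = +(233/67).
Reduce top mod 67: now compute (32/67).
Pull out 2^5: since 67 ≡ 3 (mod 8), (2/67) = -1, so (2/67)^5 = -1.
Reached (1/67) = 1. Collecting the sign flips along the way, the symbol is -1.

-1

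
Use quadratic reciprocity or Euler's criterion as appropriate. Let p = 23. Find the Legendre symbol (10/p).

Pull out 2: since 23 ≡ 7 (mod 8), (2/23) = +1.
Reciprocity: 5 ≡ 1 and 23 ≡ 3 (mod 4), so (5/23) = +(23/5).
Reduce top mod 5: now compute (3/5).
Reciprocity: 3 ≡ 3 and 5 ≡ 1 (mod 4), so (3/5) = +(5/3).
Reduce top mod 3: now compute (2/3).
Pull out 2: since 3 ≡ 3 (mod 8), (2/3) = -1.
Reached (1/3) = 1. Collecting the sign flips along the way, the symbol is -1.

-1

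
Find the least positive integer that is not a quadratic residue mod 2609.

(2/2609) = +1, so 2 is a residue.
(3/2609) = −1, so 3 is the smallest positive non-residue mod 2609.

3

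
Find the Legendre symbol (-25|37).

First reduce: -25 ≡ 12 (mod 37).
Pull out 2^2: since 37 ≡ 5 (mod 8), (2/37) = -1, so (2/37)^2 = +1.
Reciprocity: 3 ≡ 3 and 37 ≡ 1 (mod 4), so (3/37) = +(37/3).
Reduce top mod 3: now compute (1/3).
Reached (1/3) = 1. Collecting the sign flips along the way, the symbol is +1.

1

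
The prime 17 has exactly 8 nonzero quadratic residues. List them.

1, 2, 4, 8, 9, 13, 15, 16

Square k = 1,…,8 (k and 17−k give the same square):
1²=1, 2²=4, 3²=9, 4²=16, 5²≡8, 6²≡2, 7²≡15, 8²≡13 (mod 17).
So the quadratic residues mod 17 are {1, 2, 4, 8, 9, 13, 15, 16}.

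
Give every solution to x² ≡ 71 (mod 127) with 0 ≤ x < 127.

43, 84

Since 127 ≡ 3 (mod 4), a square root of 71 is 71^((127+1)/4) = 71^32 mod 127.
Repeated squaring: 71^2≡88, 71^4≡124, 71^8≡9, 71^16≡81, 71^32≡84 (mod 127).
71^32 = 71^(32) ≡ 84 (mod 127).
Check: 84² = 7056 ≡ 71 (mod 127). The two roots are 43 and 84.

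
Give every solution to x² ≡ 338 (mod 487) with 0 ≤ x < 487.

209, 278

Since 487 ≡ 3 (mod 4), a square root of 338 is 338^((487+1)/4) = 338^122 mod 487.
Repeated squaring: 338^2≡286, 338^4≡467, 338^8≡400, 338^16≡264, 338^32≡55, 338^64≡103 (mod 487).
338^122 = 338^(64+32+16+8+2) ≡ 278 (mod 487).
Check: 278² = 77284 ≡ 338 (mod 487). The two roots are 209 and 278.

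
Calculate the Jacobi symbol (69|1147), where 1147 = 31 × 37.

-1

Reciprocity: 69 ≡ 1 and 1147 ≡ 3 (mod 4), so (69/1147) = +(1147/69).
Reduce top mod 69: now compute (43/69).
Reciprocity: 43 ≡ 3 and 69 ≡ 1 (mod 4), so (43/69) = +(69/43).
Reduce top mod 43: now compute (26/43).
Pull out 2: since 43 ≡ 3 (mod 8), (2/43) = -1.
Reciprocity: 13 ≡ 1 and 43 ≡ 3 (mod 4), so (13/43) = +(43/13).
Reduce top mod 13: now compute (4/13).
Pull out 2^2: since 13 ≡ 5 (mod 8), (2/13) = -1, so (2/13)^2 = +1.
Reached (1/13) = 1. Collecting the sign flips along the way, the symbol is -1.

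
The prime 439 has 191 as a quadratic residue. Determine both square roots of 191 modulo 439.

156, 283

Since 439 ≡ 3 (mod 4), a square root of 191 is 191^((439+1)/4) = 191^110 mod 439.
Repeated squaring: 191^2≡44, 191^4≡180, 191^8≡353, 191^16≡372, 191^32≡99, 191^64≡143 (mod 439).
191^110 = 191^(64+32+8+4+2) ≡ 283 (mod 439).
Check: 283² = 80089 ≡ 191 (mod 439). The two roots are 156 and 283.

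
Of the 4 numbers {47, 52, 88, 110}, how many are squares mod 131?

1

(47/131) = -1 → non-residue.
(52/131) = +1 → QR.
(88/131) = -1 → non-residue.
(110/131) = -1 → non-residue.
Total quadratic residues among the 4: 1.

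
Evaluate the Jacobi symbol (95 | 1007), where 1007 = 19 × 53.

0

Reciprocity: 95 ≡ 3 and 1007 ≡ 3 (mod 4), so (95/1007) = −(1007/95).
Reduce top mod 95: now compute (57/95).
Reciprocity: 57 ≡ 1 and 95 ≡ 3 (mod 4), so (57/95) = +(95/57).
Reduce top mod 57: now compute (38/57).
Pull out 2: since 57 ≡ 1 (mod 8), (2/57) = +1.
Reciprocity: 19 ≡ 3 and 57 ≡ 1 (mod 4), so (19/57) = +(57/19).
Reduce top mod 19: now compute (0/19).
Top reduces to 0: gcd > 1, so the symbol is 0.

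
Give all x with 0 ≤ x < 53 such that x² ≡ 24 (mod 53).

53 ≡ 1 (mod 4), so we find a root by search.
Trying successive values, 17² = 289 ≡ 24 (mod 53). The other root is 53 − 17 = 36.

17, 36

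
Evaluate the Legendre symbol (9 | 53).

1

Euler's criterion: (9/53) ≡ 9^26 (mod 53).
9^2 ≡ 28 (mod 53)
9^4 ≡ 42 (mod 53)
9^8 ≡ 15 (mod 53)
9^16 ≡ 13 (mod 53)
9^26 = 9^(16+8+2) ≡ 1 (mod 53).
Result is 1, so (9/53) = 1.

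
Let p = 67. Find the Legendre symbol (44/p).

Pull out 2^2: since 67 ≡ 3 (mod 8), (2/67) = -1, so (2/67)^2 = +1.
Reciprocity: 11 ≡ 3 and 67 ≡ 3 (mod 4), so (11/67) = −(67/11).
Reduce top mod 11: now compute (1/11).
Reached (1/11) = 1. Collecting the sign flips along the way, the symbol is -1.

-1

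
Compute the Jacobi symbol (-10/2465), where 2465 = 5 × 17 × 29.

0

First reduce: -10 ≡ 2455 (mod 2465).
Reciprocity: 2455 ≡ 3 and 2465 ≡ 1 (mod 4), so (2455/2465) = +(2465/2455).
Reduce top mod 2455: now compute (10/2455).
Pull out 2: since 2455 ≡ 7 (mod 8), (2/2455) = +1.
Reciprocity: 5 ≡ 1 and 2455 ≡ 3 (mod 4), so (5/2455) = +(2455/5).
Reduce top mod 5: now compute (0/5).
Top reduces to 0: gcd > 1, so the symbol is 0.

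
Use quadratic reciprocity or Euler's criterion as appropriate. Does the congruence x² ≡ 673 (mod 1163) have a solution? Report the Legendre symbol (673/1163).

Euler's criterion: (673/1163) ≡ 673^581 (mod 1163).
673^2 ≡ 522 (mod 1163)
673^4 ≡ 342 (mod 1163)
673^8 ≡ 664 (mod 1163)
673^16 ≡ 119 (mod 1163)
673^32 ≡ 205 (mod 1163)
673^64 ≡ 157 (mod 1163)
673^128 ≡ 226 (mod 1163)
673^256 ≡ 1067 (mod 1163)
673^512 ≡ 1075 (mod 1163)
673^581 = 673^(512+64+4+1) ≡ 1162 (mod 1163).
Result is 1162 ≡ −1, so (673/1163) = −1.

-1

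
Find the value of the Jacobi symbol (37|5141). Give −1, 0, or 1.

-1

Reciprocity: 37 ≡ 1 and 5141 ≡ 1 (mod 4), so (37/5141) = +(5141/37).
Reduce top mod 37: now compute (35/37).
Reciprocity: 35 ≡ 3 and 37 ≡ 1 (mod 4), so (35/37) = +(37/35).
Reduce top mod 35: now compute (2/35).
Pull out 2: since 35 ≡ 3 (mod 8), (2/35) = -1.
Reached (1/35) = 1. Collecting the sign flips along the way, the symbol is -1.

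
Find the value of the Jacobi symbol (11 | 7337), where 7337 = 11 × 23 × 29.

0

Reciprocity: 11 ≡ 3 and 7337 ≡ 1 (mod 4), so (11/7337) = +(7337/11).
Reduce top mod 11: now compute (0/11).
Top reduces to 0: gcd > 1, so the symbol is 0.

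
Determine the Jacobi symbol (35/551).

Reciprocity: 35 ≡ 3 and 551 ≡ 3 (mod 4), so (35/551) = −(551/35).
Reduce top mod 35: now compute (26/35).
Pull out 2: since 35 ≡ 3 (mod 8), (2/35) = -1.
Reciprocity: 13 ≡ 1 and 35 ≡ 3 (mod 4), so (13/35) = +(35/13).
Reduce top mod 13: now compute (9/13).
Reciprocity: 9 ≡ 1 and 13 ≡ 1 (mod 4), so (9/13) = +(13/9).
Reduce top mod 9: now compute (4/9).
Pull out 2^2: since 9 ≡ 1 (mod 8), (2/9) = +1, so (2/9)^2 = +1.
Reached (1/9) = 1. Collecting the sign flips along the way, the symbol is +1.

1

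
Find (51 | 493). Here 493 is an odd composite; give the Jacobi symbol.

Reciprocity: 51 ≡ 3 and 493 ≡ 1 (mod 4), so (51/493) = +(493/51).
Reduce top mod 51: now compute (34/51).
Pull out 2: since 51 ≡ 3 (mod 8), (2/51) = -1.
Reciprocity: 17 ≡ 1 and 51 ≡ 3 (mod 4), so (17/51) = +(51/17).
Reduce top mod 17: now compute (0/17).
Top reduces to 0: gcd > 1, so the symbol is 0.

0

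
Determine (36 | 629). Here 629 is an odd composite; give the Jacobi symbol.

Pull out 2^2: since 629 ≡ 5 (mod 8), (2/629) = -1, so (2/629)^2 = +1.
Reciprocity: 9 ≡ 1 and 629 ≡ 1 (mod 4), so (9/629) = +(629/9).
Reduce top mod 9: now compute (8/9).
Pull out 2^3: since 9 ≡ 1 (mod 8), (2/9) = +1, so (2/9)^3 = +1.
Reached (1/9) = 1. Collecting the sign flips along the way, the symbol is +1.

1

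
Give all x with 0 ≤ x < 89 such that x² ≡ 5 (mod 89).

19, 70

89 ≡ 1 (mod 4), so we find a root by search.
Trying successive values, 19² = 361 ≡ 5 (mod 89). The other root is 89 − 19 = 70.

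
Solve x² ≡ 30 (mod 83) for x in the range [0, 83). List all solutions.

14, 69

Since 83 ≡ 3 (mod 4), a square root of 30 is 30^((83+1)/4) = 30^21 mod 83.
Repeated squaring: 30^2≡70, 30^4≡3, 30^8≡9, 30^16≡81 (mod 83).
30^21 = 30^(16+4+1) ≡ 69 (mod 83).
Check: 69² = 4761 ≡ 30 (mod 83). The two roots are 14 and 69.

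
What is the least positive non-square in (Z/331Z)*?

2

(2/331) = −1, so 2 is the smallest positive non-residue mod 331.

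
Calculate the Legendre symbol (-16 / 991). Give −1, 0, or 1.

-1

First reduce: -16 ≡ 975 (mod 991).
Reciprocity: 975 ≡ 3 and 991 ≡ 3 (mod 4), so (975/991) = −(991/975).
Reduce top mod 975: now compute (16/975).
Pull out 2^4: since 975 ≡ 7 (mod 8), (2/975) = +1, so (2/975)^4 = +1.
Reached (1/975) = 1. Collecting the sign flips along the way, the symbol is -1.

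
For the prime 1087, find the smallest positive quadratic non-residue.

(2/1087) = +1, so 2 is a residue.
(3/1087) = −1, so 3 is the smallest positive non-residue mod 1087.

3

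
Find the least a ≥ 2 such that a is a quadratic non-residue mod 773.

(2/773) = −1, so 2 is the smallest positive non-residue mod 773.

2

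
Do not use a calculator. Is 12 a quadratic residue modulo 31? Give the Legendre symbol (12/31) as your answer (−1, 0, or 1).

-1

Pull out 2^2: since 31 ≡ 7 (mod 8), (2/31) = +1, so (2/31)^2 = +1.
Reciprocity: 3 ≡ 3 and 31 ≡ 3 (mod 4), so (3/31) = −(31/3).
Reduce top mod 3: now compute (1/3).
Reached (1/3) = 1. Collecting the sign flips along the way, the symbol is -1.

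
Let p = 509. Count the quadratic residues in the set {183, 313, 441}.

3

(183/509) = +1 → QR.
(313/509) = +1 → QR.
(441/509) = +1 → QR.
Total quadratic residues among the 3: 3.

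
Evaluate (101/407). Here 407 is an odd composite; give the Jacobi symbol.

Reciprocity: 101 ≡ 1 and 407 ≡ 3 (mod 4), so (101/407) = +(407/101).
Reduce top mod 101: now compute (3/101).
Reciprocity: 3 ≡ 3 and 101 ≡ 1 (mod 4), so (3/101) = +(101/3).
Reduce top mod 3: now compute (2/3).
Pull out 2: since 3 ≡ 3 (mod 8), (2/3) = -1.
Reached (1/3) = 1. Collecting the sign flips along the way, the symbol is -1.

-1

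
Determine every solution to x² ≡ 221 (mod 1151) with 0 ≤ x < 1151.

413, 738

Since 1151 ≡ 3 (mod 4), a square root of 221 is 221^((1151+1)/4) = 221^288 mod 1151.
Repeated squaring: 221^2≡499, 221^4≡385, 221^8≡897, 221^16≡60, 221^32≡147, 221^64≡891, 221^128≡842, 221^256≡1099 (mod 1151).
221^288 = 221^(256+32) ≡ 413 (mod 1151).
Check: 413² = 170569 ≡ 221 (mod 1151). The two roots are 413 and 738.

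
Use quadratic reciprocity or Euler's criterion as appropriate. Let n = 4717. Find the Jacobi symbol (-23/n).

First reduce: -23 ≡ 4694 (mod 4717).
Pull out 2: since 4717 ≡ 5 (mod 8), (2/4717) = -1.
Reciprocity: 2347 ≡ 3 and 4717 ≡ 1 (mod 4), so (2347/4717) = +(4717/2347).
Reduce top mod 2347: now compute (23/2347).
Reciprocity: 23 ≡ 3 and 2347 ≡ 3 (mod 4), so (23/2347) = −(2347/23).
Reduce top mod 23: now compute (1/23).
Reached (1/23) = 1. Collecting the sign flips along the way, the symbol is +1.

1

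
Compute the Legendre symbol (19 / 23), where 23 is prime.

-1

Reciprocity: 19 ≡ 3 and 23 ≡ 3 (mod 4), so (19/23) = −(23/19).
Reduce top mod 19: now compute (4/19).
Pull out 2^2: since 19 ≡ 3 (mod 8), (2/19) = -1, so (2/19)^2 = +1.
Reached (1/19) = 1. Collecting the sign flips along the way, the symbol is -1.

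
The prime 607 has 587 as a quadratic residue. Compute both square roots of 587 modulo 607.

256, 351

Since 607 ≡ 3 (mod 4), a square root of 587 is 587^((607+1)/4) = 587^152 mod 607.
Repeated squaring: 587^2≡400, 587^4≡359, 587^8≡197, 587^16≡568, 587^32≡307, 587^64≡164, 587^128≡188 (mod 607).
587^152 = 587^(128+16+8) ≡ 256 (mod 607).
Check: 256² = 65536 ≡ 587 (mod 607). The two roots are 256 and 351.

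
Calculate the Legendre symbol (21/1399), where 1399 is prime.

-1

Reciprocity: 21 ≡ 1 and 1399 ≡ 3 (mod 4), so (21/1399) = +(1399/21).
Reduce top mod 21: now compute (13/21).
Reciprocity: 13 ≡ 1 and 21 ≡ 1 (mod 4), so (13/21) = +(21/13).
Reduce top mod 13: now compute (8/13).
Pull out 2^3: since 13 ≡ 5 (mod 8), (2/13) = -1, so (2/13)^3 = -1.
Reached (1/13) = 1. Collecting the sign flips along the way, the symbol is -1.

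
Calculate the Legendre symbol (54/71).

Pull out 2: since 71 ≡ 7 (mod 8), (2/71) = +1.
Reciprocity: 27 ≡ 3 and 71 ≡ 3 (mod 4), so (27/71) = −(71/27).
Reduce top mod 27: now compute (17/27).
Reciprocity: 17 ≡ 1 and 27 ≡ 3 (mod 4), so (17/27) = +(27/17).
Reduce top mod 17: now compute (10/17).
Pull out 2: since 17 ≡ 1 (mod 8), (2/17) = +1.
Reciprocity: 5 ≡ 1 and 17 ≡ 1 (mod 4), so (5/17) = +(17/5).
Reduce top mod 5: now compute (2/5).
Pull out 2: since 5 ≡ 5 (mod 8), (2/5) = -1.
Reached (1/5) = 1. Collecting the sign flips along the way, the symbol is +1.

1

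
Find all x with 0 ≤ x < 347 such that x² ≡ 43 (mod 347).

148, 199

Since 347 ≡ 3 (mod 4), a square root of 43 is 43^((347+1)/4) = 43^87 mod 347.
Repeated squaring: 43^2≡114, 43^4≡157, 43^8≡12, 43^16≡144, 43^32≡263, 43^64≡116 (mod 347).
43^87 = 43^(64+16+4+2+1) ≡ 199 (mod 347).
Check: 199² = 39601 ≡ 43 (mod 347). The two roots are 148 and 199.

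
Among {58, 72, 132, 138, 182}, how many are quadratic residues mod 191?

2

(58/191) = -1 → non-residue.
(72/191) = +1 → QR.
(132/191) = -1 → non-residue.
(138/191) = +1 → QR.
(182/191) = -1 → non-residue.
Total quadratic residues among the 5: 2.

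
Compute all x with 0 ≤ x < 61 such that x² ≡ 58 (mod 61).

27, 34

61 ≡ 1 (mod 4), so we find a root by search.
Trying successive values, 27² = 729 ≡ 58 (mod 61). The other root is 61 − 27 = 34.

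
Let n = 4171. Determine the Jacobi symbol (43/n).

Reciprocity: 43 ≡ 3 and 4171 ≡ 3 (mod 4), so (43/4171) = −(4171/43).
Reduce top mod 43: now compute (0/43).
Top reduces to 0: gcd > 1, so the symbol is 0.

0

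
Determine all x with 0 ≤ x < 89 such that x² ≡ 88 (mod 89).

89 ≡ 1 (mod 4), so we find a root by search.
Trying successive values, 34² = 1156 ≡ 88 (mod 89). The other root is 89 − 34 = 55.

34, 55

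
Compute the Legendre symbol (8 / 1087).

1

Euler's criterion: (8/1087) ≡ 8^543 (mod 1087).
8^2 ≡ 64 (mod 1087)
8^4 ≡ 835 (mod 1087)
8^8 ≡ 458 (mod 1087)
8^16 ≡ 1060 (mod 1087)
8^32 ≡ 729 (mod 1087)
8^64 ≡ 985 (mod 1087)
8^128 ≡ 621 (mod 1087)
8^256 ≡ 843 (mod 1087)
8^512 ≡ 838 (mod 1087)
8^543 = 8^(512+16+8+4+2+1) ≡ 1 (mod 1087).
Result is 1, so (8/1087) = 1.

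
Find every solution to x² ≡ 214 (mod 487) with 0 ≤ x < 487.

Since 487 ≡ 3 (mod 4), a square root of 214 is 214^((487+1)/4) = 214^122 mod 487.
Repeated squaring: 214^2≡18, 214^4≡324, 214^8≡271, 214^16≡391, 214^32≡450, 214^64≡395 (mod 487).
214^122 = 214^(64+32+16+8+2) ≡ 431 (mod 487).
Check: 431² = 185761 ≡ 214 (mod 487). The two roots are 56 and 431.

56, 431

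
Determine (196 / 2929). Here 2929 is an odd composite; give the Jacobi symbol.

Pull out 2^2: since 2929 ≡ 1 (mod 8), (2/2929) = +1, so (2/2929)^2 = +1.
Reciprocity: 49 ≡ 1 and 2929 ≡ 1 (mod 4), so (49/2929) = +(2929/49).
Reduce top mod 49: now compute (38/49).
Pull out 2: since 49 ≡ 1 (mod 8), (2/49) = +1.
Reciprocity: 19 ≡ 3 and 49 ≡ 1 (mod 4), so (19/49) = +(49/19).
Reduce top mod 19: now compute (11/19).
Reciprocity: 11 ≡ 3 and 19 ≡ 3 (mod 4), so (11/19) = −(19/11).
Reduce top mod 11: now compute (8/11).
Pull out 2^3: since 11 ≡ 3 (mod 8), (2/11) = -1, so (2/11)^3 = -1.
Reached (1/11) = 1. Collecting the sign flips along the way, the symbol is +1.

1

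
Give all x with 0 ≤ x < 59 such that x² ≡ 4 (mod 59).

2, 57

Since 59 ≡ 3 (mod 4), a square root of 4 is 4^((59+1)/4) = 4^15 mod 59.
Repeated squaring: 4^2≡16, 4^4≡20, 4^8≡46 (mod 59).
4^15 = 4^(8+4+2+1) ≡ 57 (mod 59).
Check: 57² = 3249 ≡ 4 (mod 59). The two roots are 2 and 57.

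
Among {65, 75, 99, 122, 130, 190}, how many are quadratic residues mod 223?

(65/223) = +1 → QR.
(75/223) = -1 → non-residue.
(99/223) = -1 → non-residue.
(122/223) = -1 → non-residue.
(130/223) = +1 → QR.
(190/223) = -1 → non-residue.
Total quadratic residues among the 6: 2.

2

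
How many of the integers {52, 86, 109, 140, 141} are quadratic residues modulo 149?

(52/149) = -1 → non-residue.
(86/149) = +1 → QR.
(109/149) = -1 → non-residue.
(140/149) = +1 → QR.
(141/149) = -1 → non-residue.
Total quadratic residues among the 5: 2.

2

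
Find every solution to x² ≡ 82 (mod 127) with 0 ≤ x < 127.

Since 127 ≡ 3 (mod 4), a square root of 82 is 82^((127+1)/4) = 82^32 mod 127.
Repeated squaring: 82^2≡120, 82^4≡49, 82^8≡115, 82^16≡17, 82^32≡35 (mod 127).
82^32 = 82^(32) ≡ 35 (mod 127).
Check: 35² = 1225 ≡ 82 (mod 127). The two roots are 35 and 92.

35, 92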